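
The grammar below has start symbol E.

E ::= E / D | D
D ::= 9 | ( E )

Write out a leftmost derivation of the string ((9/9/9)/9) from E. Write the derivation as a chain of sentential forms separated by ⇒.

E ⇒ D ⇒ (E) ⇒ (E/D) ⇒ (D/D) ⇒ ((E)/D) ⇒ ((E/D)/D) ⇒ ((E/D/D)/D) ⇒ ((D/D/D)/D) ⇒ ((9/D/D)/D) ⇒ ((9/9/D)/D) ⇒ ((9/9/9)/D) ⇒ ((9/9/9)/9)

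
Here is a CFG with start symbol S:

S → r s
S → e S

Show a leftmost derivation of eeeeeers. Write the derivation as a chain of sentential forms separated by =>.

S => eS => eeS => eeeS => eeeeS => eeeeeS => eeeeeeS => eeeeeers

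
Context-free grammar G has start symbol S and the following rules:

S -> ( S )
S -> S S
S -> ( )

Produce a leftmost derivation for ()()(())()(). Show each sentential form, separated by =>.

S => SS   [S -> S S]
SS => SSS   [S -> S S]
SSS => SSSS   [S -> S S]
SSSS => ()SSS   [S -> ( )]
()SSS => ()SSSS   [S -> S S]
()SSSS => ()()SSS   [S -> ( )]
()()SSS => ()()(S)SS   [S -> ( S )]
()()(S)SS => ()()(())SS   [S -> ( )]
()()(())SS => ()()(())()S   [S -> ( )]
()()(())()S => ()()(())()()   [S -> ( )]

S => SS => SSS => SSSS => ()SSS => ()SSSS => ()()SSS => ()()(S)SS => ()()(())SS => ()()(())()S => ()()(())()()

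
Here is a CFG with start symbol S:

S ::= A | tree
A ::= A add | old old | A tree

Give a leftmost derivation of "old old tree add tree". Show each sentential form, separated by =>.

S => A => A tree => A add tree => A tree add tree => old old tree add tree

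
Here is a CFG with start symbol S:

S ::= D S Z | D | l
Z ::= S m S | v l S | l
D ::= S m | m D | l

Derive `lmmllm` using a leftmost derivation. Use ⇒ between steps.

S ⇒ D ⇒ Sm ⇒ DSZm ⇒ SmSZm ⇒ DmSZm ⇒ SmmSZm ⇒ DmmSZm ⇒ lmmSZm ⇒ lmmlZm ⇒ lmmllm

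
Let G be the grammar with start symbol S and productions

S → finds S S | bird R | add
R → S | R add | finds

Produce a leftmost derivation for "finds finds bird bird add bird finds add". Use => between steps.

S => finds S S => finds finds S S S => finds finds bird R S S => finds finds bird S S S => finds finds bird bird R S S => finds finds bird bird S S S => finds finds bird bird add S S => finds finds bird bird add bird R S => finds finds bird bird add bird finds S => finds finds bird bird add bird finds add

S => finds S S   [S → finds S S]
finds S S => finds finds S S S   [S → finds S S]
finds finds S S S => finds finds bird R S S   [S → bird R]
finds finds bird R S S => finds finds bird S S S   [R → S]
finds finds bird S S S => finds finds bird bird R S S   [S → bird R]
finds finds bird bird R S S => finds finds bird bird S S S   [R → S]
finds finds bird bird S S S => finds finds bird bird add S S   [S → add]
finds finds bird bird add S S => finds finds bird bird add bird R S   [S → bird R]
finds finds bird bird add bird R S => finds finds bird bird add bird finds S   [R → finds]
finds finds bird bird add bird finds S => finds finds bird bird add bird finds add   [S → add]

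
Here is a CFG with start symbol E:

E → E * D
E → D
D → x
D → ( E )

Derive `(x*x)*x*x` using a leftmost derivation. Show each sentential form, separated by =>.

E => E*D => E*D*D => D*D*D => (E)*D*D => (E*D)*D*D => (D*D)*D*D => (x*D)*D*D => (x*x)*D*D => (x*x)*x*D => (x*x)*x*x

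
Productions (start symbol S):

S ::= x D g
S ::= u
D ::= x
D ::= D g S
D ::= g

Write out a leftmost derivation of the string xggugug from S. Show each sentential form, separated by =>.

S => xDg => xDgSg => xDgSgSg => xggSgSg => xggugSg => xggugug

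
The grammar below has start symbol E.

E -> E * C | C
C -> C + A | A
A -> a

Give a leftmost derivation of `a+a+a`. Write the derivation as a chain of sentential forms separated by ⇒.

E ⇒ C ⇒ C+A ⇒ C+A+A ⇒ A+A+A ⇒ a+A+A ⇒ a+a+A ⇒ a+a+a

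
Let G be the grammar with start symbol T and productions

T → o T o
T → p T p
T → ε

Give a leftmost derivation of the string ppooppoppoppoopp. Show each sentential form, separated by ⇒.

T ⇒ pTp   [T → p T p]
pTp ⇒ ppTpp   [T → p T p]
ppTpp ⇒ ppoTopp   [T → o T o]
ppoTopp ⇒ ppooToopp   [T → o T o]
ppooToopp ⇒ ppoopTpoopp   [T → p T p]
ppoopTpoopp ⇒ ppooppTppoopp   [T → p T p]
ppooppTppoopp ⇒ ppooppoToppoopp   [T → o T o]
ppooppoToppoopp ⇒ ppooppopTpoppoopp   [T → p T p]
ppooppopTpoppoopp ⇒ ppooppoppoppoopp   [T → ε]

T ⇒ pTp ⇒ ppTpp ⇒ ppoTopp ⇒ ppooToopp ⇒ ppoopTpoopp ⇒ ppooppTppoopp ⇒ ppooppoToppoopp ⇒ ppooppopTpoppoopp ⇒ ppooppoppoppoopp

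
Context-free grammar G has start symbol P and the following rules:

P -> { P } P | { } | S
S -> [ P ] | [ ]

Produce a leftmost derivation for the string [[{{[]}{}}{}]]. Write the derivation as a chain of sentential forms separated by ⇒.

P ⇒ S ⇒ [P] ⇒ [S] ⇒ [[P]] ⇒ [[{P}P]] ⇒ [[{{P}P}P]] ⇒ [[{{S}P}P]] ⇒ [[{{[]}P}P]] ⇒ [[{{[]}{}}P]] ⇒ [[{{[]}{}}{}]]

P ⇒ S   [P -> S]
S ⇒ [P]   [S -> [ P ]]
[P] ⇒ [S]   [P -> S]
[S] ⇒ [[P]]   [S -> [ P ]]
[[P]] ⇒ [[{P}P]]   [P -> { P } P]
[[{P}P]] ⇒ [[{{P}P}P]]   [P -> { P } P]
[[{{P}P}P]] ⇒ [[{{S}P}P]]   [P -> S]
[[{{S}P}P]] ⇒ [[{{[]}P}P]]   [S -> [ ]]
[[{{[]}P}P]] ⇒ [[{{[]}{}}P]]   [P -> { }]
[[{{[]}{}}P]] ⇒ [[{{[]}{}}{}]]   [P -> { }]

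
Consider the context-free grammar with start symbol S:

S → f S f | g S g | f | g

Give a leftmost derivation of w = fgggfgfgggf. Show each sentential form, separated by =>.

S=>fSf=>fgSgf=>fggSggf=>fgggSgggf=>fgggfSfgggf=>fgggfgfgggf

S => fSf   [S → f S f]
fSf => fgSgf   [S → g S g]
fgSgf => fggSggf   [S → g S g]
fggSggf => fgggSgggf   [S → g S g]
fgggSgggf => fgggfSfgggf   [S → f S f]
fgggfSfgggf => fgggfgfgggf   [S → g]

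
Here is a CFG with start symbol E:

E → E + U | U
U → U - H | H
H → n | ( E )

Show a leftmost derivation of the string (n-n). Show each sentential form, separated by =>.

E=>U=>H=>(E)=>(U)=>(U-H)=>(H-H)=>(n-H)=>(n-n)

E => U   [E → U]
U => H   [U → H]
H => (E)   [H → ( E )]
(E) => (U)   [E → U]
(U) => (U-H)   [U → U - H]
(U-H) => (H-H)   [U → H]
(H-H) => (n-H)   [H → n]
(n-H) => (n-n)   [H → n]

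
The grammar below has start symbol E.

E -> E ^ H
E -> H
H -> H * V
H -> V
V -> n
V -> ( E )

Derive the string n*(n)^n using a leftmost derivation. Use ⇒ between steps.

E⇒E^H⇒H^H⇒H*V^H⇒V*V^H⇒n*V^H⇒n*(E)^H⇒n*(H)^H⇒n*(V)^H⇒n*(n)^H⇒n*(n)^V⇒n*(n)^n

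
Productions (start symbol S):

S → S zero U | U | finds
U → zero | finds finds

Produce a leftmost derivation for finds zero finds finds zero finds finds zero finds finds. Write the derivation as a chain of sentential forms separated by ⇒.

S ⇒ S zero U   [S → S zero U]
S zero U ⇒ S zero U zero U   [S → S zero U]
S zero U zero U ⇒ S zero U zero U zero U   [S → S zero U]
S zero U zero U zero U ⇒ finds zero U zero U zero U   [S → finds]
finds zero U zero U zero U ⇒ finds zero finds finds zero U zero U   [U → finds finds]
finds zero finds finds zero U zero U ⇒ finds zero finds finds zero finds finds zero U   [U → finds finds]
finds zero finds finds zero finds finds zero U ⇒ finds zero finds finds zero finds finds zero finds finds   [U → finds finds]

S ⇒ S zero U ⇒ S zero U zero U ⇒ S zero U zero U zero U ⇒ finds zero U zero U zero U ⇒ finds zero finds finds zero U zero U ⇒ finds zero finds finds zero finds finds zero U ⇒ finds zero finds finds zero finds finds zero finds finds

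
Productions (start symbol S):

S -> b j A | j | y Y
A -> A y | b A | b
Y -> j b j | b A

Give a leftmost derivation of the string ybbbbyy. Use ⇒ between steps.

S ⇒ yY ⇒ ybA ⇒ ybbA ⇒ ybbAy ⇒ ybbbAy ⇒ ybbbAyy ⇒ ybbbbyy

S ⇒ yY   [S -> y Y]
yY ⇒ ybA   [Y -> b A]
ybA ⇒ ybbA   [A -> b A]
ybbA ⇒ ybbAy   [A -> A y]
ybbAy ⇒ ybbbAy   [A -> b A]
ybbbAy ⇒ ybbbAyy   [A -> A y]
ybbbAyy ⇒ ybbbbyy   [A -> b]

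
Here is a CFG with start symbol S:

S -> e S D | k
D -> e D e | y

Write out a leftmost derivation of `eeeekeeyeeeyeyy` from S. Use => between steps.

S => eSD => eeSDD => eeeSDDD => eeeeSDDDD => eeeekDDDD => eeeekeDeDDD => eeeekeeDeeDDD => eeeekeeyeeDDD => eeeekeeyeeeDeDD => eeeekeeyeeeyeDD => eeeekeeyeeeyeyD => eeeekeeyeeeyeyy

S => eSD   [S -> e S D]
eSD => eeSDD   [S -> e S D]
eeSDD => eeeSDDD   [S -> e S D]
eeeSDDD => eeeeSDDDD   [S -> e S D]
eeeeSDDDD => eeeekDDDD   [S -> k]
eeeekDDDD => eeeekeDeDDD   [D -> e D e]
eeeekeDeDDD => eeeekeeDeeDDD   [D -> e D e]
eeeekeeDeeDDD => eeeekeeyeeDDD   [D -> y]
eeeekeeyeeDDD => eeeekeeyeeeDeDD   [D -> e D e]
eeeekeeyeeeDeDD => eeeekeeyeeeyeDD   [D -> y]
eeeekeeyeeeyeDD => eeeekeeyeeeyeyD   [D -> y]
eeeekeeyeeeyeyD => eeeekeeyeeeyeyy   [D -> y]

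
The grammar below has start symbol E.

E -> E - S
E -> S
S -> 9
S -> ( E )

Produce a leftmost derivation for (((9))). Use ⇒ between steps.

E ⇒ S ⇒ (E) ⇒ (S) ⇒ ((E)) ⇒ ((S)) ⇒ (((E))) ⇒ (((S))) ⇒ (((9)))

E ⇒ S   [E -> S]
S ⇒ (E)   [S -> ( E )]
(E) ⇒ (S)   [E -> S]
(S) ⇒ ((E))   [S -> ( E )]
((E)) ⇒ ((S))   [E -> S]
((S)) ⇒ (((E)))   [S -> ( E )]
(((E))) ⇒ (((S)))   [E -> S]
(((S))) ⇒ (((9)))   [S -> 9]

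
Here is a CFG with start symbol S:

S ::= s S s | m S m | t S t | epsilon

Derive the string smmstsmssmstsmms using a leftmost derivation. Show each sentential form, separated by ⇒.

S ⇒ sSs ⇒ smSms ⇒ smmSmms ⇒ smmsSsmms ⇒ smmstStsmms ⇒ smmstsSstsmms ⇒ smmstsmSmstsmms ⇒ smmstsmsSsmstsmms ⇒ smmstsmssmstsmms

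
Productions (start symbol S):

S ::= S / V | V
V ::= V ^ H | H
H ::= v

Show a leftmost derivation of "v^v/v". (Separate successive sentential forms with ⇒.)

S ⇒ S/V ⇒ V/V ⇒ V^H/V ⇒ H^H/V ⇒ v^H/V ⇒ v^v/V ⇒ v^v/H ⇒ v^v/v

S ⇒ S/V   [S ::= S / V]
S/V ⇒ V/V   [S ::= V]
V/V ⇒ V^H/V   [V ::= V ^ H]
V^H/V ⇒ H^H/V   [V ::= H]
H^H/V ⇒ v^H/V   [H ::= v]
v^H/V ⇒ v^v/V   [H ::= v]
v^v/V ⇒ v^v/H   [V ::= H]
v^v/H ⇒ v^v/v   [H ::= v]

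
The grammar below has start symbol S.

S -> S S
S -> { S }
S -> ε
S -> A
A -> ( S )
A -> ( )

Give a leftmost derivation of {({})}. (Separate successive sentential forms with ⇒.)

S ⇒ SS ⇒ {S}S ⇒ {A}S ⇒ {(S)}S ⇒ {(SS)}S ⇒ {({S}S)}S ⇒ {({}S)}S ⇒ {({})}S ⇒ {({})}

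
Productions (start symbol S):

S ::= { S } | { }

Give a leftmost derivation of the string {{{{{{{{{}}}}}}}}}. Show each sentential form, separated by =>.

S => {S}   [S ::= { S }]
{S} => {{S}}   [S ::= { S }]
{{S}} => {{{S}}}   [S ::= { S }]
{{{S}}} => {{{{S}}}}   [S ::= { S }]
{{{{S}}}} => {{{{{S}}}}}   [S ::= { S }]
{{{{{S}}}}} => {{{{{{S}}}}}}   [S ::= { S }]
{{{{{{S}}}}}} => {{{{{{{S}}}}}}}   [S ::= { S }]
{{{{{{{S}}}}}}} => {{{{{{{{S}}}}}}}}   [S ::= { S }]
{{{{{{{{S}}}}}}}} => {{{{{{{{{}}}}}}}}}   [S ::= { }]

S => {S} => {{S}} => {{{S}}} => {{{{S}}}} => {{{{{S}}}}} => {{{{{{S}}}}}} => {{{{{{{S}}}}}}} => {{{{{{{{S}}}}}}}} => {{{{{{{{{}}}}}}}}}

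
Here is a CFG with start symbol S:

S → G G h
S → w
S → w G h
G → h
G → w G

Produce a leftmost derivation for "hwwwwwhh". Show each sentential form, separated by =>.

S => GGh   [S → G G h]
GGh => hGh   [G → h]
hGh => hwGh   [G → w G]
hwGh => hwwGh   [G → w G]
hwwGh => hwwwGh   [G → w G]
hwwwGh => hwwwwGh   [G → w G]
hwwwwGh => hwwwwwGh   [G → w G]
hwwwwwGh => hwwwwwhh   [G → h]

S => GGh => hGh => hwGh => hwwGh => hwwwGh => hwwwwGh => hwwwwwGh => hwwwwwhh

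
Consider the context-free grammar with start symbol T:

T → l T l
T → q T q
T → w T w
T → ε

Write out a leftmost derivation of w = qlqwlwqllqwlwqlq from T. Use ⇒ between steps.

T ⇒ qTq ⇒ qlTlq ⇒ qlqTqlq ⇒ qlqwTwqlq ⇒ qlqwlTlwqlq ⇒ qlqwlwTwlwqlq ⇒ qlqwlwqTqwlwqlq ⇒ qlqwlwqlTlqwlwqlq ⇒ qlqwlwqllqwlwqlq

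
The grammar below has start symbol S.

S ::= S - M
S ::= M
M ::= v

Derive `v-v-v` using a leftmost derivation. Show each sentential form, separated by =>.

S => S-M   [S ::= S - M]
S-M => S-M-M   [S ::= S - M]
S-M-M => M-M-M   [S ::= M]
M-M-M => v-M-M   [M ::= v]
v-M-M => v-v-M   [M ::= v]
v-v-M => v-v-v   [M ::= v]

S => S-M => S-M-M => M-M-M => v-M-M => v-v-M => v-v-v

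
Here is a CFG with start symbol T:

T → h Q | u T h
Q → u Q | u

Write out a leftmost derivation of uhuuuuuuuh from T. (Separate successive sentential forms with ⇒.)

T ⇒ uTh   [T → u T h]
uTh ⇒ uhQh   [T → h Q]
uhQh ⇒ uhuQh   [Q → u Q]
uhuQh ⇒ uhuuQh   [Q → u Q]
uhuuQh ⇒ uhuuuQh   [Q → u Q]
uhuuuQh ⇒ uhuuuuQh   [Q → u Q]
uhuuuuQh ⇒ uhuuuuuQh   [Q → u Q]
uhuuuuuQh ⇒ uhuuuuuuQh   [Q → u Q]
uhuuuuuuQh ⇒ uhuuuuuuuh   [Q → u]

T⇒uTh⇒uhQh⇒uhuQh⇒uhuuQh⇒uhuuuQh⇒uhuuuuQh⇒uhuuuuuQh⇒uhuuuuuuQh⇒uhuuuuuuuh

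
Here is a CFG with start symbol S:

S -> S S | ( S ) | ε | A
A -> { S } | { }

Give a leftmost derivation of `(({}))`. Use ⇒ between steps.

S ⇒ (S) ⇒ (SS) ⇒ (SSS) ⇒ ((S)SS) ⇒ ((SS)SS) ⇒ ((AS)SS) ⇒ (({}S)SS) ⇒ (({})SS) ⇒ (({})S) ⇒ (({}))

S ⇒ (S)   [S -> ( S )]
(S) ⇒ (SS)   [S -> S S]
(SS) ⇒ (SSS)   [S -> S S]
(SSS) ⇒ ((S)SS)   [S -> ( S )]
((S)SS) ⇒ ((SS)SS)   [S -> S S]
((SS)SS) ⇒ ((AS)SS)   [S -> A]
((AS)SS) ⇒ (({}S)SS)   [A -> { }]
(({}S)SS) ⇒ (({})SS)   [S -> ε]
(({})SS) ⇒ (({})S)   [S -> ε]
(({})S) ⇒ (({}))   [S -> ε]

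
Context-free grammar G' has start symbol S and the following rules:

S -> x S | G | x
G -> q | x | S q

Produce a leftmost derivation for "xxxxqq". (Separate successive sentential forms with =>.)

S => xS => xxS => xxxS => xxxG => xxxSq => xxxGq => xxxSqq => xxxGqq => xxxxqq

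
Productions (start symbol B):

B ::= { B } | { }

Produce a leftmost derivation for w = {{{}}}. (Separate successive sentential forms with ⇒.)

B ⇒ {B}   [B ::= { B }]
{B} ⇒ {{B}}   [B ::= { B }]
{{B}} ⇒ {{{}}}   [B ::= { }]

B ⇒ {B} ⇒ {{B}} ⇒ {{{}}}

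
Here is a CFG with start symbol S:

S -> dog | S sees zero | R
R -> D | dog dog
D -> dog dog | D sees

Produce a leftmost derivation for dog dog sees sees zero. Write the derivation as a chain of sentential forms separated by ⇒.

S ⇒ S sees zero ⇒ R sees zero ⇒ D sees zero ⇒ D sees sees zero ⇒ dog dog sees sees zero

S ⇒ S sees zero   [S -> S sees zero]
S sees zero ⇒ R sees zero   [S -> R]
R sees zero ⇒ D sees zero   [R -> D]
D sees zero ⇒ D sees sees zero   [D -> D sees]
D sees sees zero ⇒ dog dog sees sees zero   [D -> dog dog]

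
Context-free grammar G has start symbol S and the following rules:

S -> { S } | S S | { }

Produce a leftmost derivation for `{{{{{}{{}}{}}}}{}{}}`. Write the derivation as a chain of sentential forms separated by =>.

S => {S} => {SS} => {SSS} => {{S}SS} => {{{S}}SS} => {{{{S}}}SS} => {{{{SS}}}SS} => {{{{SSS}}}SS} => {{{{{}SS}}}SS} => {{{{{}{S}S}}}SS} => {{{{{}{{}}S}}}SS} => {{{{{}{{}}{}}}}SS} => {{{{{}{{}}{}}}}{}S} => {{{{{}{{}}{}}}}{}{}}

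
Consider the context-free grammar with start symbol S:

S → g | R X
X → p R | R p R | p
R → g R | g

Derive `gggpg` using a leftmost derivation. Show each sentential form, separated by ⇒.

S ⇒ RX   [S → R X]
RX ⇒ gX   [R → g]
gX ⇒ gRpR   [X → R p R]
gRpR ⇒ ggRpR   [R → g R]
ggRpR ⇒ gggpR   [R → g]
gggpR ⇒ gggpg   [R → g]

S ⇒ RX ⇒ gX ⇒ gRpR ⇒ ggRpR ⇒ gggpR ⇒ gggpg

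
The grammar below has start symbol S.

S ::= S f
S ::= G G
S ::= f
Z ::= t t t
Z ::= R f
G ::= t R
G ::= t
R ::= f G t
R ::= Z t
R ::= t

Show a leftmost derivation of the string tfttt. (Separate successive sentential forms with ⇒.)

S ⇒ GG   [S ::= G G]
GG ⇒ tRG   [G ::= t R]
tRG ⇒ tfGtG   [R ::= f G t]
tfGtG ⇒ tfttG   [G ::= t]
tfttG ⇒ tfttt   [G ::= t]

S ⇒ GG ⇒ tRG ⇒ tfGtG ⇒ tfttG ⇒ tfttt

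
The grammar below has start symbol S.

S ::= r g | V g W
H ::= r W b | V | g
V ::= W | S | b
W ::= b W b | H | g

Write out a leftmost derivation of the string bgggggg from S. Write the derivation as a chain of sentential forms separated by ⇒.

S⇒VgW⇒SgW⇒VgWgW⇒SgWgW⇒VgWgWgW⇒bgWgWgW⇒bgggWgW⇒bgggggW⇒bgggggg

S ⇒ VgW   [S ::= V g W]
VgW ⇒ SgW   [V ::= S]
SgW ⇒ VgWgW   [S ::= V g W]
VgWgW ⇒ SgWgW   [V ::= S]
SgWgW ⇒ VgWgWgW   [S ::= V g W]
VgWgWgW ⇒ bgWgWgW   [V ::= b]
bgWgWgW ⇒ bgggWgW   [W ::= g]
bgggWgW ⇒ bgggggW   [W ::= g]
bgggggW ⇒ bgggggg   [W ::= g]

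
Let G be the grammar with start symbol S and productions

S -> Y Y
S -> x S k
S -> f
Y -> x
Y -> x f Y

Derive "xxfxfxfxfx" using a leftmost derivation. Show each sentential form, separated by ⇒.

S ⇒ YY ⇒ xY ⇒ xxfY ⇒ xxfxfY ⇒ xxfxfxfY ⇒ xxfxfxfxfY ⇒ xxfxfxfxfx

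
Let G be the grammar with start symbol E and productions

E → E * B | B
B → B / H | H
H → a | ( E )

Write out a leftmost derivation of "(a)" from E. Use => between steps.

E=>B=>H=>(E)=>(B)=>(H)=>(a)

E => B   [E → B]
B => H   [B → H]
H => (E)   [H → ( E )]
(E) => (B)   [E → B]
(B) => (H)   [B → H]
(H) => (a)   [H → a]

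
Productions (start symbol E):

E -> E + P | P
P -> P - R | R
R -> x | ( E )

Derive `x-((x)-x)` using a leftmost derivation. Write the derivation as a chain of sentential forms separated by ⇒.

E ⇒ P   [E -> P]
P ⇒ P-R   [P -> P - R]
P-R ⇒ R-R   [P -> R]
R-R ⇒ x-R   [R -> x]
x-R ⇒ x-(E)   [R -> ( E )]
x-(E) ⇒ x-(P)   [E -> P]
x-(P) ⇒ x-(P-R)   [P -> P - R]
x-(P-R) ⇒ x-(R-R)   [P -> R]
x-(R-R) ⇒ x-((E)-R)   [R -> ( E )]
x-((E)-R) ⇒ x-((P)-R)   [E -> P]
x-((P)-R) ⇒ x-((R)-R)   [P -> R]
x-((R)-R) ⇒ x-((x)-R)   [R -> x]
x-((x)-R) ⇒ x-((x)-x)   [R -> x]

E ⇒ P ⇒ P-R ⇒ R-R ⇒ x-R ⇒ x-(E) ⇒ x-(P) ⇒ x-(P-R) ⇒ x-(R-R) ⇒ x-((E)-R) ⇒ x-((P)-R) ⇒ x-((R)-R) ⇒ x-((x)-R) ⇒ x-((x)-x)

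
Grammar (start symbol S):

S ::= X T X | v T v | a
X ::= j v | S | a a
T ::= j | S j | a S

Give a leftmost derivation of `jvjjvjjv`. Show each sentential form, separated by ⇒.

S ⇒ XTX ⇒ STX ⇒ XTXTX ⇒ jvTXTX ⇒ jvjXTX ⇒ jvjjvTX ⇒ jvjjvjX ⇒ jvjjvjjv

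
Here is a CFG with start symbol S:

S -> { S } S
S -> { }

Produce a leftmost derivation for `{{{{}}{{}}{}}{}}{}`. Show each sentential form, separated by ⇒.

S⇒{S}S⇒{{S}S}S⇒{{{S}S}S}S⇒{{{{}}S}S}S⇒{{{{}}{S}S}S}S⇒{{{{}}{{}}S}S}S⇒{{{{}}{{}}{}}S}S⇒{{{{}}{{}}{}}{}}S⇒{{{{}}{{}}{}}{}}{}

S ⇒ {S}S   [S -> { S } S]
{S}S ⇒ {{S}S}S   [S -> { S } S]
{{S}S}S ⇒ {{{S}S}S}S   [S -> { S } S]
{{{S}S}S}S ⇒ {{{{}}S}S}S   [S -> { }]
{{{{}}S}S}S ⇒ {{{{}}{S}S}S}S   [S -> { S } S]
{{{{}}{S}S}S}S ⇒ {{{{}}{{}}S}S}S   [S -> { }]
{{{{}}{{}}S}S}S ⇒ {{{{}}{{}}{}}S}S   [S -> { }]
{{{{}}{{}}{}}S}S ⇒ {{{{}}{{}}{}}{}}S   [S -> { }]
{{{{}}{{}}{}}{}}S ⇒ {{{{}}{{}}{}}{}}{}   [S -> { }]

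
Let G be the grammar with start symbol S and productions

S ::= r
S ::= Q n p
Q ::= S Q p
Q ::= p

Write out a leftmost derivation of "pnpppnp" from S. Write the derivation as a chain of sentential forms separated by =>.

S => Qnp   [S ::= Q n p]
Qnp => SQpnp   [Q ::= S Q p]
SQpnp => QnpQpnp   [S ::= Q n p]
QnpQpnp => pnpQpnp   [Q ::= p]
pnpQpnp => pnpppnp   [Q ::= p]

S => Qnp => SQpnp => QnpQpnp => pnpQpnp => pnpppnp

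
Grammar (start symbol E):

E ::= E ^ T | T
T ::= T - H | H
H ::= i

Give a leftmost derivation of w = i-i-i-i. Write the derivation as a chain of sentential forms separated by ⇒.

E⇒T⇒T-H⇒T-H-H⇒T-H-H-H⇒H-H-H-H⇒i-H-H-H⇒i-i-H-H⇒i-i-i-H⇒i-i-i-i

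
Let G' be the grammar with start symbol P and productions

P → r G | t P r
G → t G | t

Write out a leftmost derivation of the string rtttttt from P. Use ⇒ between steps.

P ⇒ rG   [P → r G]
rG ⇒ rtG   [G → t G]
rtG ⇒ rttG   [G → t G]
rttG ⇒ rtttG   [G → t G]
rtttG ⇒ rttttG   [G → t G]
rttttG ⇒ rtttttG   [G → t G]
rtttttG ⇒ rtttttt   [G → t]

P ⇒ rG ⇒ rtG ⇒ rttG ⇒ rtttG ⇒ rttttG ⇒ rtttttG ⇒ rtttttt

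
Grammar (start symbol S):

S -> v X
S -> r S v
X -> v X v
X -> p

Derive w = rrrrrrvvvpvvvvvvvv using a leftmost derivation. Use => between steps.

S => rSv   [S -> r S v]
rSv => rrSvv   [S -> r S v]
rrSvv => rrrSvvv   [S -> r S v]
rrrSvvv => rrrrSvvvv   [S -> r S v]
rrrrSvvvv => rrrrrSvvvvv   [S -> r S v]
rrrrrSvvvvv => rrrrrrSvvvvvv   [S -> r S v]
rrrrrrSvvvvvv => rrrrrrvXvvvvvv   [S -> v X]
rrrrrrvXvvvvvv => rrrrrrvvXvvvvvvv   [X -> v X v]
rrrrrrvvXvvvvvvv => rrrrrrvvvXvvvvvvvv   [X -> v X v]
rrrrrrvvvXvvvvvvvv => rrrrrrvvvpvvvvvvvv   [X -> p]

S => rSv => rrSvv => rrrSvvv => rrrrSvvvv => rrrrrSvvvvv => rrrrrrSvvvvvv => rrrrrrvXvvvvvv => rrrrrrvvXvvvvvvv => rrrrrrvvvXvvvvvvvv => rrrrrrvvvpvvvvvvvv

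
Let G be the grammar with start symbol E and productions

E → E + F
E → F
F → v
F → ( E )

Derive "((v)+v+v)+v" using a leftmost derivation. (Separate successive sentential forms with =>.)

E=>E+F=>F+F=>(E)+F=>(E+F)+F=>(E+F+F)+F=>(F+F+F)+F=>((E)+F+F)+F=>((F)+F+F)+F=>((v)+F+F)+F=>((v)+v+F)+F=>((v)+v+v)+F=>((v)+v+v)+v

E => E+F   [E → E + F]
E+F => F+F   [E → F]
F+F => (E)+F   [F → ( E )]
(E)+F => (E+F)+F   [E → E + F]
(E+F)+F => (E+F+F)+F   [E → E + F]
(E+F+F)+F => (F+F+F)+F   [E → F]
(F+F+F)+F => ((E)+F+F)+F   [F → ( E )]
((E)+F+F)+F => ((F)+F+F)+F   [E → F]
((F)+F+F)+F => ((v)+F+F)+F   [F → v]
((v)+F+F)+F => ((v)+v+F)+F   [F → v]
((v)+v+F)+F => ((v)+v+v)+F   [F → v]
((v)+v+v)+F => ((v)+v+v)+v   [F → v]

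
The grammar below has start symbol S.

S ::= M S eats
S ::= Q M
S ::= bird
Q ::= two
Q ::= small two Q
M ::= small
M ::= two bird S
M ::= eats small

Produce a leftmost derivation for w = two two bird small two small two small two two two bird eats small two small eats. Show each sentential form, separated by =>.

S => Q M => two M => two two bird S => two two bird Q M => two two bird small two Q M => two two bird small two small two Q M => two two bird small two small two small two Q M => two two bird small two small two small two two M => two two bird small two small two small two two two bird S => two two bird small two small two small two two two bird M S eats => two two bird small two small two small two two two bird eats small S eats => two two bird small two small two small two two two bird eats small Q M eats => two two bird small two small two small two two two bird eats small two M eats => two two bird small two small two small two two two bird eats small two small eats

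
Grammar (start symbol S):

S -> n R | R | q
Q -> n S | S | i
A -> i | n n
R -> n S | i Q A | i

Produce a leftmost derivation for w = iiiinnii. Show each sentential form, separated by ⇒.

S⇒R⇒iQA⇒iSA⇒iRA⇒iiQAA⇒iiSAA⇒iiRAA⇒iiiQAAA⇒iiiiAAA⇒iiiinnAA⇒iiiinniA⇒iiiinnii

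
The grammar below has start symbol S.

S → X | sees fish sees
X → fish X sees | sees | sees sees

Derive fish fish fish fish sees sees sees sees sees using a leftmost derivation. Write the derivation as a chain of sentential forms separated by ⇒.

S ⇒ X ⇒ fish X sees ⇒ fish fish X sees sees ⇒ fish fish fish X sees sees sees ⇒ fish fish fish fish X sees sees sees sees ⇒ fish fish fish fish sees sees sees sees sees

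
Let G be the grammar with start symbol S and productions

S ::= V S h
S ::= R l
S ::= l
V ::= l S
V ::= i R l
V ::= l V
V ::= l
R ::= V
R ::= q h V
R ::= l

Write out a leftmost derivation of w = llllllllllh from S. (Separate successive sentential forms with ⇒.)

S ⇒ VSh   [S ::= V S h]
VSh ⇒ lVSh   [V ::= l V]
lVSh ⇒ llVSh   [V ::= l V]
llVSh ⇒ lllSh   [V ::= l]
lllSh ⇒ lllRlh   [S ::= R l]
lllRlh ⇒ lllVlh   [R ::= V]
lllVlh ⇒ llllVlh   [V ::= l V]
llllVlh ⇒ lllllVlh   [V ::= l V]
lllllVlh ⇒ llllllVlh   [V ::= l V]
llllllVlh ⇒ lllllllVlh   [V ::= l V]
lllllllVlh ⇒ llllllllVlh   [V ::= l V]
llllllllVlh ⇒ llllllllllh   [V ::= l]

S ⇒ VSh ⇒ lVSh ⇒ llVSh ⇒ lllSh ⇒ lllRlh ⇒ lllVlh ⇒ llllVlh ⇒ lllllVlh ⇒ llllllVlh ⇒ lllllllVlh ⇒ llllllllVlh ⇒ llllllllllh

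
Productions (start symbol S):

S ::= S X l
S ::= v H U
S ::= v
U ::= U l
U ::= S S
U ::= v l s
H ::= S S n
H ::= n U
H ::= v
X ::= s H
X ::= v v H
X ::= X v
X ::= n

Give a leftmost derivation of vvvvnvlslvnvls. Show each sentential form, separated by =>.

S=>vHU=>vSSnU=>vSXlSnU=>vvXlSnU=>vvvvHlSnU=>vvvvnUlSnU=>vvvvnvlslSnU=>vvvvnvlslvnU=>vvvvnvlslvnvls

S => vHU   [S ::= v H U]
vHU => vSSnU   [H ::= S S n]
vSSnU => vSXlSnU   [S ::= S X l]
vSXlSnU => vvXlSnU   [S ::= v]
vvXlSnU => vvvvHlSnU   [X ::= v v H]
vvvvHlSnU => vvvvnUlSnU   [H ::= n U]
vvvvnUlSnU => vvvvnvlslSnU   [U ::= v l s]
vvvvnvlslSnU => vvvvnvlslvnU   [S ::= v]
vvvvnvlslvnU => vvvvnvlslvnvls   [U ::= v l s]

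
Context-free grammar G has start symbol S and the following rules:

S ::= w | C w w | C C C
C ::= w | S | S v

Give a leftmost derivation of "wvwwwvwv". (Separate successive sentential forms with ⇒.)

S⇒CCC⇒SvCC⇒wvCC⇒wvwC⇒wvwS⇒wvwCCC⇒wvwSCC⇒wvwwCC⇒wvwwSvC⇒wvwwwvC⇒wvwwwvSv⇒wvwwwvwv

S ⇒ CCC   [S ::= C C C]
CCC ⇒ SvCC   [C ::= S v]
SvCC ⇒ wvCC   [S ::= w]
wvCC ⇒ wvwC   [C ::= w]
wvwC ⇒ wvwS   [C ::= S]
wvwS ⇒ wvwCCC   [S ::= C C C]
wvwCCC ⇒ wvwSCC   [C ::= S]
wvwSCC ⇒ wvwwCC   [S ::= w]
wvwwCC ⇒ wvwwSvC   [C ::= S v]
wvwwSvC ⇒ wvwwwvC   [S ::= w]
wvwwwvC ⇒ wvwwwvSv   [C ::= S v]
wvwwwvSv ⇒ wvwwwvwv   [S ::= w]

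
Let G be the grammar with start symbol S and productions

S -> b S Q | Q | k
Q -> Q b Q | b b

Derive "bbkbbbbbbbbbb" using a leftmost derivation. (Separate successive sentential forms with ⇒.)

S ⇒ bSQ ⇒ bbSQQ ⇒ bbkQQ ⇒ bbkbbQ ⇒ bbkbbQbQ ⇒ bbkbbQbQbQ ⇒ bbkbbbbbQbQ ⇒ bbkbbbbbbbbQ ⇒ bbkbbbbbbbbbb

S ⇒ bSQ   [S -> b S Q]
bSQ ⇒ bbSQQ   [S -> b S Q]
bbSQQ ⇒ bbkQQ   [S -> k]
bbkQQ ⇒ bbkbbQ   [Q -> b b]
bbkbbQ ⇒ bbkbbQbQ   [Q -> Q b Q]
bbkbbQbQ ⇒ bbkbbQbQbQ   [Q -> Q b Q]
bbkbbQbQbQ ⇒ bbkbbbbbQbQ   [Q -> b b]
bbkbbbbbQbQ ⇒ bbkbbbbbbbbQ   [Q -> b b]
bbkbbbbbbbbQ ⇒ bbkbbbbbbbbbb   [Q -> b b]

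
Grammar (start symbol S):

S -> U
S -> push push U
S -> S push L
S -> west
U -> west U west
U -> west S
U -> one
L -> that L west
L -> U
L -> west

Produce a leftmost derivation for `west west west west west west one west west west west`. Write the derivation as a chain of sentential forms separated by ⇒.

S ⇒ U ⇒ west U west ⇒ west west U west west ⇒ west west west S west west ⇒ west west west U west west ⇒ west west west west U west west west ⇒ west west west west west S west west west ⇒ west west west west west U west west west ⇒ west west west west west west U west west west west ⇒ west west west west west west one west west west west

S ⇒ U   [S -> U]
U ⇒ west U west   [U -> west U west]
west U west ⇒ west west U west west   [U -> west U west]
west west U west west ⇒ west west west S west west   [U -> west S]
west west west S west west ⇒ west west west U west west   [S -> U]
west west west U west west ⇒ west west west west U west west west   [U -> west U west]
west west west west U west west west ⇒ west west west west west S west west west   [U -> west S]
west west west west west S west west west ⇒ west west west west west U west west west   [S -> U]
west west west west west U west west west ⇒ west west west west west west U west west west west   [U -> west U west]
west west west west west west U west west west west ⇒ west west west west west west one west west west west   [U -> one]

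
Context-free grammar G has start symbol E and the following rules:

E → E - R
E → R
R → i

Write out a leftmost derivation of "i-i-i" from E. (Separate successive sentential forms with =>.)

E=>E-R=>E-R-R=>R-R-R=>i-R-R=>i-i-R=>i-i-i

E => E-R   [E → E - R]
E-R => E-R-R   [E → E - R]
E-R-R => R-R-R   [E → R]
R-R-R => i-R-R   [R → i]
i-R-R => i-i-R   [R → i]
i-i-R => i-i-i   [R → i]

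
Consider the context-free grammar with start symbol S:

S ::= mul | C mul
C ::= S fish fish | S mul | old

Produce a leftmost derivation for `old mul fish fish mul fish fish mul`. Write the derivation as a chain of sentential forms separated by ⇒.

S ⇒ C mul ⇒ S fish fish mul ⇒ C mul fish fish mul ⇒ S fish fish mul fish fish mul ⇒ C mul fish fish mul fish fish mul ⇒ old mul fish fish mul fish fish mul

S ⇒ C mul   [S ::= C mul]
C mul ⇒ S fish fish mul   [C ::= S fish fish]
S fish fish mul ⇒ C mul fish fish mul   [S ::= C mul]
C mul fish fish mul ⇒ S fish fish mul fish fish mul   [C ::= S fish fish]
S fish fish mul fish fish mul ⇒ C mul fish fish mul fish fish mul   [S ::= C mul]
C mul fish fish mul fish fish mul ⇒ old mul fish fish mul fish fish mul   [C ::= old]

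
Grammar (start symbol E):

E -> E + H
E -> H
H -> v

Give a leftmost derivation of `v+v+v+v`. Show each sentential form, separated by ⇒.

E⇒E+H⇒E+H+H⇒E+H+H+H⇒H+H+H+H⇒v+H+H+H⇒v+v+H+H⇒v+v+v+H⇒v+v+v+v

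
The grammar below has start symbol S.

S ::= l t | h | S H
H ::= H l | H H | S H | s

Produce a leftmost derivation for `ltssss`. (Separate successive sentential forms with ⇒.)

S ⇒ SH ⇒ SHH ⇒ SHHH ⇒ SHHHH ⇒ ltHHHH ⇒ ltsHHH ⇒ ltssHH ⇒ ltsssH ⇒ ltssss

S ⇒ SH   [S ::= S H]
SH ⇒ SHH   [S ::= S H]
SHH ⇒ SHHH   [S ::= S H]
SHHH ⇒ SHHHH   [S ::= S H]
SHHHH ⇒ ltHHHH   [S ::= l t]
ltHHHH ⇒ ltsHHH   [H ::= s]
ltsHHH ⇒ ltssHH   [H ::= s]
ltssHH ⇒ ltsssH   [H ::= s]
ltsssH ⇒ ltssss   [H ::= s]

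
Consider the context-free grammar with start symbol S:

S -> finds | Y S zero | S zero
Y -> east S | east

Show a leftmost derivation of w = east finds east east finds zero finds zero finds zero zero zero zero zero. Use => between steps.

S => Y S zero   [S -> Y S zero]
Y S zero => east S S zero   [Y -> east S]
east S S zero => east finds S zero   [S -> finds]
east finds S zero => east finds S zero zero   [S -> S zero]
east finds S zero zero => east finds Y S zero zero zero   [S -> Y S zero]
east finds Y S zero zero zero => east finds east S S zero zero zero   [Y -> east S]
east finds east S S zero zero zero => east finds east Y S zero S zero zero zero   [S -> Y S zero]
east finds east Y S zero S zero zero zero => east finds east east S S zero S zero zero zero   [Y -> east S]
east finds east east S S zero S zero zero zero => east finds east east S zero S zero S zero zero zero   [S -> S zero]
east finds east east S zero S zero S zero zero zero => east finds east east finds zero S zero S zero zero zero   [S -> finds]
east finds east east finds zero S zero S zero zero zero => east finds east east finds zero finds zero S zero zero zero   [S -> finds]
east finds east east finds zero finds zero S zero zero zero => east finds east east finds zero finds zero S zero zero zero zero   [S -> S zero]
east finds east east finds zero finds zero S zero zero zero zero => east finds east east finds zero finds zero S zero zero zero zero zero   [S -> S zero]
east finds east east finds zero finds zero S zero zero zero zero zero => east finds east east finds zero finds zero finds zero zero zero zero zero   [S -> finds]

S => Y S zero => east S S zero => east finds S zero => east finds S zero zero => east finds Y S zero zero zero => east finds east S S zero zero zero => east finds east Y S zero S zero zero zero => east finds east east S S zero S zero zero zero => east finds east east S zero S zero S zero zero zero => east finds east east finds zero S zero S zero zero zero => east finds east east finds zero finds zero S zero zero zero => east finds east east finds zero finds zero S zero zero zero zero => east finds east east finds zero finds zero S zero zero zero zero zero => east finds east east finds zero finds zero finds zero zero zero zero zero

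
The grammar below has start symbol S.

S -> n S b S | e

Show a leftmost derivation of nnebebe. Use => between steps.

S => nSbS => nnSbSbS => nnebSbS => nnebebS => nnebebe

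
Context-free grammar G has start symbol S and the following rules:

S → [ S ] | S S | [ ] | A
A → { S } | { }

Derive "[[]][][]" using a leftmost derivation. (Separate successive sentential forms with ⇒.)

S ⇒ SS   [S → S S]
SS ⇒ SSS   [S → S S]
SSS ⇒ [S]SS   [S → [ S ]]
[S]SS ⇒ [[]]SS   [S → [ ]]
[[]]SS ⇒ [[]][]S   [S → [ ]]
[[]][]S ⇒ [[]][][]   [S → [ ]]

S ⇒ SS ⇒ SSS ⇒ [S]SS ⇒ [[]]SS ⇒ [[]][]S ⇒ [[]][][]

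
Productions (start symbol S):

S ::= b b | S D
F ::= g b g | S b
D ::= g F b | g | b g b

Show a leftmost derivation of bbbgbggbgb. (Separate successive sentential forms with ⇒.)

S⇒SD⇒SDD⇒SDDD⇒SDDDD⇒bbDDDD⇒bbbgbDDD⇒bbbgbgDD⇒bbbgbggD⇒bbbgbggbgb

S ⇒ SD   [S ::= S D]
SD ⇒ SDD   [S ::= S D]
SDD ⇒ SDDD   [S ::= S D]
SDDD ⇒ SDDDD   [S ::= S D]
SDDDD ⇒ bbDDDD   [S ::= b b]
bbDDDD ⇒ bbbgbDDD   [D ::= b g b]
bbbgbDDD ⇒ bbbgbgDD   [D ::= g]
bbbgbgDD ⇒ bbbgbggD   [D ::= g]
bbbgbggD ⇒ bbbgbggbgb   [D ::= b g b]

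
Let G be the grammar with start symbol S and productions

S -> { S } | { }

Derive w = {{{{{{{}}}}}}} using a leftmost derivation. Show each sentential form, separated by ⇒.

S ⇒ {S}   [S -> { S }]
{S} ⇒ {{S}}   [S -> { S }]
{{S}} ⇒ {{{S}}}   [S -> { S }]
{{{S}}} ⇒ {{{{S}}}}   [S -> { S }]
{{{{S}}}} ⇒ {{{{{S}}}}}   [S -> { S }]
{{{{{S}}}}} ⇒ {{{{{{S}}}}}}   [S -> { S }]
{{{{{{S}}}}}} ⇒ {{{{{{{}}}}}}}   [S -> { }]

S ⇒ {S} ⇒ {{S}} ⇒ {{{S}}} ⇒ {{{{S}}}} ⇒ {{{{{S}}}}} ⇒ {{{{{{S}}}}}} ⇒ {{{{{{{}}}}}}}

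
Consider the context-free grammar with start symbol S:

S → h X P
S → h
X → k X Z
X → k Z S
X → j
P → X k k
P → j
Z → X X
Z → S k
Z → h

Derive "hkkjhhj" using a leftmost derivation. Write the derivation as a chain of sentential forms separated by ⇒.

S⇒hXP⇒hkXZP⇒hkkXZZP⇒hkkjZZP⇒hkkjhZP⇒hkkjhhP⇒hkkjhhj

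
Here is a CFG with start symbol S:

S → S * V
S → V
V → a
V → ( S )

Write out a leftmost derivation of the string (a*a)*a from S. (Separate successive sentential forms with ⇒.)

S ⇒ S*V   [S → S * V]
S*V ⇒ V*V   [S → V]
V*V ⇒ (S)*V   [V → ( S )]
(S)*V ⇒ (S*V)*V   [S → S * V]
(S*V)*V ⇒ (V*V)*V   [S → V]
(V*V)*V ⇒ (a*V)*V   [V → a]
(a*V)*V ⇒ (a*a)*V   [V → a]
(a*a)*V ⇒ (a*a)*a   [V → a]

S⇒S*V⇒V*V⇒(S)*V⇒(S*V)*V⇒(V*V)*V⇒(a*V)*V⇒(a*a)*V⇒(a*a)*a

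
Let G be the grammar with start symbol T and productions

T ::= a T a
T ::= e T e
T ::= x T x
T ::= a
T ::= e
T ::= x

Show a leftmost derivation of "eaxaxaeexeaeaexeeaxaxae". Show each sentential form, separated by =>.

T=>eTe=>eaTae=>eaxTxae=>eaxaTaxae=>eaxaxTxaxae=>eaxaxaTaxaxae=>eaxaxaeTeaxaxae=>eaxaxaeeTeeaxaxae=>eaxaxaeexTxeeaxaxae=>eaxaxaeexeTexeeaxaxae=>eaxaxaeexeaTaexeeaxaxae=>eaxaxaeexeaeaexeeaxaxae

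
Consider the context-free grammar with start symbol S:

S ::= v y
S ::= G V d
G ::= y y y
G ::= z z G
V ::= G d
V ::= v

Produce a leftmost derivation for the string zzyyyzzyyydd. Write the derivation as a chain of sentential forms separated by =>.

S => GVd => zzGVd => zzyyyVd => zzyyyGdd => zzyyyzzGdd => zzyyyzzyyydd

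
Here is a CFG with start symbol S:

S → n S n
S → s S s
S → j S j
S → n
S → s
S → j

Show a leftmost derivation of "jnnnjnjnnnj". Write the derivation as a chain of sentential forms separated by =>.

S => jSj   [S → j S j]
jSj => jnSnj   [S → n S n]
jnSnj => jnnSnnj   [S → n S n]
jnnSnnj => jnnnSnnnj   [S → n S n]
jnnnSnnnj => jnnnjSjnnnj   [S → j S j]
jnnnjSjnnnj => jnnnjnjnnnj   [S → n]

S => jSj => jnSnj => jnnSnnj => jnnnSnnnj => jnnnjSjnnnj => jnnnjnjnnnj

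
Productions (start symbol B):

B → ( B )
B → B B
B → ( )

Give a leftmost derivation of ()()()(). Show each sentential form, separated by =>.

B => BB   [B → B B]
BB => BBB   [B → B B]
BBB => BBBB   [B → B B]
BBBB => ()BBB   [B → ( )]
()BBB => ()()BB   [B → ( )]
()()BB => ()()()B   [B → ( )]
()()()B => ()()()()   [B → ( )]

B => BB => BBB => BBBB => ()BBB => ()()BB => ()()()B => ()()()()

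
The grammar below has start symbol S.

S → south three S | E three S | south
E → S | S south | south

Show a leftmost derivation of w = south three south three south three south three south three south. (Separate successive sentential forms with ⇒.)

S ⇒ E three S   [S → E three S]
E three S ⇒ S three S   [E → S]
S three S ⇒ E three S three S   [S → E three S]
E three S three S ⇒ S three S three S   [E → S]
S three S three S ⇒ south three S three S three S   [S → south three S]
south three S three S three S ⇒ south three E three S three S three S   [S → E three S]
south three E three S three S three S ⇒ south three S three S three S three S   [E → S]
south three S three S three S three S ⇒ south three south three S three S three S three S   [S → south three S]
south three south three S three S three S three S ⇒ south three south three south three S three S three S   [S → south]
south three south three south three S three S three S ⇒ south three south three south three south three S three S   [S → south]
south three south three south three south three S three S ⇒ south three south three south three south three south three S   [S → south]
south three south three south three south three south three S ⇒ south three south three south three south three south three south   [S → south]

S ⇒ E three S ⇒ S three S ⇒ E three S three S ⇒ S three S three S ⇒ south three S three S three S ⇒ south three E three S three S three S ⇒ south three S three S three S three S ⇒ south three south three S three S three S three S ⇒ south three south three south three S three S three S ⇒ south three south three south three south three S three S ⇒ south three south three south three south three south three S ⇒ south three south three south three south three south three south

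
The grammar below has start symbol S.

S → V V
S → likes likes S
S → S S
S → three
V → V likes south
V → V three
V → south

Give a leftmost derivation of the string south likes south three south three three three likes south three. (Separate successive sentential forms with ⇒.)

S ⇒ V V   [S → V V]
V V ⇒ V three V   [V → V three]
V three V ⇒ V likes south three V   [V → V likes south]
V likes south three V ⇒ south likes south three V   [V → south]
south likes south three V ⇒ south likes south three V three   [V → V three]
south likes south three V three ⇒ south likes south three V likes south three   [V → V likes south]
south likes south three V likes south three ⇒ south likes south three V three likes south three   [V → V three]
south likes south three V three likes south three ⇒ south likes south three V three three likes south three   [V → V three]
south likes south three V three three likes south three ⇒ south likes south three V three three three likes south three   [V → V three]
south likes south three V three three three likes south three ⇒ south likes south three south three three three likes south three   [V → south]

S ⇒ V V ⇒ V three V ⇒ V likes south three V ⇒ south likes south three V ⇒ south likes south three V three ⇒ south likes south three V likes south three ⇒ south likes south three V three likes south three ⇒ south likes south three V three three likes south three ⇒ south likes south three V three three three likes south three ⇒ south likes south three south three three three likes south three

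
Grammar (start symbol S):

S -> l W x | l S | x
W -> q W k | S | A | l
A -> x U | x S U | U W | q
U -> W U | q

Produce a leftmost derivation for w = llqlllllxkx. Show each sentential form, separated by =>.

S => lS => llWx => llqWkx => llqSkx => llqlSkx => llqllSkx => llqlllSkx => llqllllSkx => llqlllllSkx => llqlllllxkx

S => lS   [S -> l S]
lS => llWx   [S -> l W x]
llWx => llqWkx   [W -> q W k]
llqWkx => llqSkx   [W -> S]
llqSkx => llqlSkx   [S -> l S]
llqlSkx => llqllSkx   [S -> l S]
llqllSkx => llqlllSkx   [S -> l S]
llqlllSkx => llqllllSkx   [S -> l S]
llqllllSkx => llqlllllSkx   [S -> l S]
llqlllllSkx => llqlllllxkx   [S -> x]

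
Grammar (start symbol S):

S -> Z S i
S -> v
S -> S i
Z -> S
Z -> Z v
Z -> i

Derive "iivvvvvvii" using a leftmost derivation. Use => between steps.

S => ZSi   [S -> Z S i]
ZSi => iSi   [Z -> i]
iSi => iZSii   [S -> Z S i]
iZSii => iZvSii   [Z -> Z v]
iZvSii => iZvvSii   [Z -> Z v]
iZvvSii => iZvvvSii   [Z -> Z v]
iZvvvSii => iZvvvvSii   [Z -> Z v]
iZvvvvSii => iZvvvvvSii   [Z -> Z v]
iZvvvvvSii => iivvvvvSii   [Z -> i]
iivvvvvSii => iivvvvvvii   [S -> v]

S => ZSi => iSi => iZSii => iZvSii => iZvvSii => iZvvvSii => iZvvvvSii => iZvvvvvSii => iivvvvvSii => iivvvvvvii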